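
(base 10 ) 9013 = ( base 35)7ci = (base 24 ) ffd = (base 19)15i7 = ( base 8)21465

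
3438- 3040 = 398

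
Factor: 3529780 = 2^2 * 5^1*176489^1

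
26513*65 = 1723345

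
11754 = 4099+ 7655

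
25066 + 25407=50473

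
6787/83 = 6787/83 = 81.77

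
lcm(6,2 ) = 6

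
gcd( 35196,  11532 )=12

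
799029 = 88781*9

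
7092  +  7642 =14734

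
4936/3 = 1645+1/3= 1645.33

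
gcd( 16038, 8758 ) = 2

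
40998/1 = 40998 = 40998.00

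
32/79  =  32/79 = 0.41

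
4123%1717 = 689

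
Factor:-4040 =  - 2^3*5^1*101^1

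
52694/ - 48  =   - 1098 +5/24 = - 1097.79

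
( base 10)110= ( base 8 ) 156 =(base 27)42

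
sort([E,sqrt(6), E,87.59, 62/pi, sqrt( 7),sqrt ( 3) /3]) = [sqrt( 3 )/3,sqrt( 6 ) , sqrt( 7),E, E, 62/pi, 87.59]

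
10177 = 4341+5836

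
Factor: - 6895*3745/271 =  - 25821775/271 =- 5^2*7^2*107^1 *197^1*271^(-1 )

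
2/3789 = 2/3789 = 0.00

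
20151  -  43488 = -23337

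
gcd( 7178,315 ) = 1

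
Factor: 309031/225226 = 2^( - 1)*19^( - 1)*5927^( - 1)*309031^1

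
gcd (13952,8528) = 16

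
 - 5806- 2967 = - 8773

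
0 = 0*3168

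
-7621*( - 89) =678269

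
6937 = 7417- 480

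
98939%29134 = 11537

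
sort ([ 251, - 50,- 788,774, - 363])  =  [ - 788, -363, - 50, 251,774] 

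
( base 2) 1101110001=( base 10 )881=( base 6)4025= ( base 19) 287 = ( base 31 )sd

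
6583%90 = 13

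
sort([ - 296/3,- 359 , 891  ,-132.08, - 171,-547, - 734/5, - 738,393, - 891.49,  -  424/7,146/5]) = [ - 891.49,-738, - 547,  -  359,- 171, - 734/5,- 132.08, - 296/3,-424/7,146/5 , 393, 891]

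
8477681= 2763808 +5713873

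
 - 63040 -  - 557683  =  494643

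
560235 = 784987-224752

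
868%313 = 242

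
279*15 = 4185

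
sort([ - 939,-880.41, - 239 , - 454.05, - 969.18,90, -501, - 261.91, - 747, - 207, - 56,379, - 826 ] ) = [- 969.18, - 939,  -  880.41, - 826, -747, -501,-454.05 ,-261.91, - 239, - 207, - 56,90,379]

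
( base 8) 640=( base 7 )1133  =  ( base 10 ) 416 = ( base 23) i2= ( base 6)1532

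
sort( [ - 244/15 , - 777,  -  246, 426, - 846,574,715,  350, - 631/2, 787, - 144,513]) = [  -  846, - 777, - 631/2, - 246, -144, - 244/15, 350, 426, 513,574, 715,787 ] 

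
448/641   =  448/641= 0.70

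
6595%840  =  715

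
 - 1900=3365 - 5265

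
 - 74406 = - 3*24802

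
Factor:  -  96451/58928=-2^( -4)*29^( - 1)*  127^( - 1)*96451^1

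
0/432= 0  =  0.00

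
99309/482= 206  +  17/482 = 206.04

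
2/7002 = 1/3501 = 0.00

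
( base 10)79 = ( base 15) 54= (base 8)117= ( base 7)142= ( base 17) 4b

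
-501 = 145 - 646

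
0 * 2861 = 0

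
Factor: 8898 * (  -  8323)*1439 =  -106569539706 = -2^1*3^1*7^1*29^1*41^1*1439^1*1483^1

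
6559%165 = 124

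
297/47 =297/47 = 6.32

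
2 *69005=138010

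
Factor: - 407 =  - 11^1*37^1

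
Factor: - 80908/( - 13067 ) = 2^2*73^( - 1)*113^1 =452/73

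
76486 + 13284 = 89770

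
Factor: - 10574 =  - 2^1*17^1 *311^1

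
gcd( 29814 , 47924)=2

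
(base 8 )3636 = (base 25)330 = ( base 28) 2DI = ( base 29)297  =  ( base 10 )1950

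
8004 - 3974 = 4030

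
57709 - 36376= 21333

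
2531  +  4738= 7269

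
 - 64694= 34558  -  99252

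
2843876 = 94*30254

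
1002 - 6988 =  - 5986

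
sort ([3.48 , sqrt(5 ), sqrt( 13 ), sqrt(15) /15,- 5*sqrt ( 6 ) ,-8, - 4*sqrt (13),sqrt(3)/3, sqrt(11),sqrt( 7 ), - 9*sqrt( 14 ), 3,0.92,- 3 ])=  [  -  9 *sqrt( 14 ), - 4*sqrt( 13), - 5*sqrt(6 ), - 8,-3, sqrt (15 )/15,sqrt(3) /3, 0.92, sqrt(5), sqrt(7), 3, sqrt(11 ),  3.48, sqrt( 13) ] 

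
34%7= 6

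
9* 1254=11286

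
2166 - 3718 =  - 1552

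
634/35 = 18+4/35 = 18.11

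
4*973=3892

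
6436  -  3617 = 2819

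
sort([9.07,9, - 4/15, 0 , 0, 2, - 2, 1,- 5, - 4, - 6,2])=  [ - 6, - 5, - 4, - 2, - 4/15 , 0, 0, 1, 2, 2, 9,9.07 ] 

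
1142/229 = 1142/229= 4.99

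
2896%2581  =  315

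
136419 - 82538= 53881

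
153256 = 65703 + 87553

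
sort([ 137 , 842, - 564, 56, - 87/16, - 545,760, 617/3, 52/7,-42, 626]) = [ - 564, - 545, - 42, - 87/16, 52/7, 56 , 137,617/3,  626, 760, 842]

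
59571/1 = 59571 =59571.00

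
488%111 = 44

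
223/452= 223/452 = 0.49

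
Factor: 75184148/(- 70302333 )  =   - 2^2*3^(-1 )*13^1*23^1*37^1* 1699^1*1789^(-1)*13099^(- 1)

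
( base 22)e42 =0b1101011010010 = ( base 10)6866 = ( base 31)74f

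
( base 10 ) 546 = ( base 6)2310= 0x222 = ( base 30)I6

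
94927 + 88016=182943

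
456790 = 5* 91358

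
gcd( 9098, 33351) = 1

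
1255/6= 1255/6 = 209.17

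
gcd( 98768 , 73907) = 1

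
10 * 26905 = 269050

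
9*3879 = 34911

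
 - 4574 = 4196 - 8770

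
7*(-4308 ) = -30156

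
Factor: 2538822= 2^1* 3^1*11^2 * 13^1*269^1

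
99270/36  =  2757 + 1/2 = 2757.50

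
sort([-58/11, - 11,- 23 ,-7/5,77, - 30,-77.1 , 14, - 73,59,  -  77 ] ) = [-77.1  , - 77, - 73,-30, -23, - 11,-58/11,-7/5, 14, 59,77]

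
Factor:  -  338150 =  - 2^1*5^2*6763^1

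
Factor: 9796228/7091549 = 2^2*13^1*188389^1*7091549^( - 1 ) 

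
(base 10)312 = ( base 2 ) 100111000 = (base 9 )376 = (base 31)A2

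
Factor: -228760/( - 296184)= 95/123 = 3^(-1)*5^1 * 19^1 * 41^( - 1 ) 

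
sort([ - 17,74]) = [ - 17,74]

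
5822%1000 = 822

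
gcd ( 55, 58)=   1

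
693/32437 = 693/32437 = 0.02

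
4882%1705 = 1472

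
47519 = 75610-28091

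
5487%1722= 321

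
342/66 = 57/11 = 5.18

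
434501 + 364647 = 799148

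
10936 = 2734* 4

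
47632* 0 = 0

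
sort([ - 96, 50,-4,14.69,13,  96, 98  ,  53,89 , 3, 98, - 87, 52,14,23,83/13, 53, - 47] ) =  [ - 96, - 87,  -  47, - 4, 3, 83/13 , 13,14,14.69,23, 50,52,53, 53,89, 96,98, 98 ] 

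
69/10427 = 69/10427=0.01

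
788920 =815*968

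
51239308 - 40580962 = 10658346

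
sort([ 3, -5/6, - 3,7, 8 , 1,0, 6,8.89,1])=[ - 3,-5/6,0, 1, 1,3, 6, 7, 8,8.89]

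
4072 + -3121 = 951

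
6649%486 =331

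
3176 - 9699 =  - 6523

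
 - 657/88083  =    -  73/9787 = -  0.01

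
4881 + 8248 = 13129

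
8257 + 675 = 8932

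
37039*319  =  11815441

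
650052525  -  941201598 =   -  291149073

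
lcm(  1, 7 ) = 7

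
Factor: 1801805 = 5^1*89^1*4049^1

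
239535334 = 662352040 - 422816706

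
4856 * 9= 43704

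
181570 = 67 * 2710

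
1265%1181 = 84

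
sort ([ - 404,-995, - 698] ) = [ - 995, - 698,- 404]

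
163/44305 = 163/44305 = 0.00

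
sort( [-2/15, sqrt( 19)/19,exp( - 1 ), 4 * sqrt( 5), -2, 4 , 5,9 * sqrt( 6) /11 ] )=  [ - 2,- 2/15, sqrt( 19 )/19, exp( - 1 ), 9*sqrt( 6 ) /11, 4,  5,  4*sqrt ( 5 )]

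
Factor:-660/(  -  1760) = 3/8 = 2^( - 3 )*3^1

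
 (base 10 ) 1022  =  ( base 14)530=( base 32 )vu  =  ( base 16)3fe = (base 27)1AN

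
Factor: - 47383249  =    -  41^1*1155689^1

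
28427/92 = 308+ 91/92= 308.99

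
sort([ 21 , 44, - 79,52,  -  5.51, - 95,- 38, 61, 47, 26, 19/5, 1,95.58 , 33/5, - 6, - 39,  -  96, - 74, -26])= [ - 96, - 95, - 79, - 74, - 39,-38, - 26, - 6, - 5.51, 1, 19/5, 33/5,21,26,44 , 47, 52, 61, 95.58]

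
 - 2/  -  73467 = 2/73467=0.00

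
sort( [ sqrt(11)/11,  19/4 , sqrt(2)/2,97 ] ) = [sqrt(11) /11 , sqrt (2)/2, 19/4, 97]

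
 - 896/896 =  - 1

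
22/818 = 11/409 = 0.03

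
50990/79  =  50990/79 = 645.44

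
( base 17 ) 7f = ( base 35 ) 3T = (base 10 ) 134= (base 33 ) 42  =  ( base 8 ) 206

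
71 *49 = 3479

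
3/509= 3/509 = 0.01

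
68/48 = 1  +  5/12 = 1.42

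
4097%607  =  455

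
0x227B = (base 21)K07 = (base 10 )8827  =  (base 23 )gfi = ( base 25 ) E32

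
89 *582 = 51798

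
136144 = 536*254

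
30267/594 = 1121/22= 50.95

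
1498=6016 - 4518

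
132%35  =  27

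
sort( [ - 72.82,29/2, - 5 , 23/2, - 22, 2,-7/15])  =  [ - 72.82,-22 , - 5 , - 7/15 , 2,23/2,29/2]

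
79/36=2 + 7/36 = 2.19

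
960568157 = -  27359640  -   - 987927797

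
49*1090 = 53410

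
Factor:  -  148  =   - 2^2*37^1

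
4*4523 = 18092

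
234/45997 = 234/45997 =0.01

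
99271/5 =19854 + 1/5 = 19854.20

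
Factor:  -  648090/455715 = - 2^1*13^( - 1 )*41^(-1)*379^1 = - 758/533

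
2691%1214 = 263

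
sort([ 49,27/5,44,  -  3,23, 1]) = [ - 3, 1 , 27/5,23,44, 49] 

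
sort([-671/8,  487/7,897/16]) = [ - 671/8,  897/16,487/7]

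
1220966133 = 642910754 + 578055379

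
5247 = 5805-558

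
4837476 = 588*8227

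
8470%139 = 130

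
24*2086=50064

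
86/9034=43/4517 =0.01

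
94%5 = 4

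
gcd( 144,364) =4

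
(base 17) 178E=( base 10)7086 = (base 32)6TE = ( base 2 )1101110101110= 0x1bae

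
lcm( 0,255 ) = 0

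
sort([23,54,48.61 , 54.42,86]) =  [ 23, 48.61,54, 54.42,  86] 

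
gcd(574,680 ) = 2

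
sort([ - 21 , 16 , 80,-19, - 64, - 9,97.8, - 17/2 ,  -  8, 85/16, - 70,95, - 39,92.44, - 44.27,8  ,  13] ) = [ - 70, - 64, - 44.27,  -  39, - 21, - 19, - 9,- 17/2,-8, 85/16,8, 13,16, 80,  92.44, 95, 97.8]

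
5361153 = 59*90867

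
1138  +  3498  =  4636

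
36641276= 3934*9314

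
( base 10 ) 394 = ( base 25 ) fj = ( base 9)477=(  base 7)1102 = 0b110001010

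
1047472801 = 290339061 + 757133740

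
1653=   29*57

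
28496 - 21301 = 7195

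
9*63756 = 573804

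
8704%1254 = 1180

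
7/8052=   7/8052= 0.00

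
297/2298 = 99/766= 0.13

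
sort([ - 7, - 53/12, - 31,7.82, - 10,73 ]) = [ - 31, - 10, - 7, - 53/12,7.82, 73]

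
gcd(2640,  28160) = 880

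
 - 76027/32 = - 2376+ 5/32= - 2375.84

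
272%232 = 40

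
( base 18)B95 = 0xe93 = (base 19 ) a67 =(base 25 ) 5o6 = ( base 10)3731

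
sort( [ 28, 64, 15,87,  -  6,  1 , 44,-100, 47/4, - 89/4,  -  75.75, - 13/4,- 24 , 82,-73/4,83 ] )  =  [ - 100, - 75.75,-24,-89/4, - 73/4, - 6,-13/4,1, 47/4, 15, 28, 44, 64,82, 83, 87]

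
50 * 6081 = 304050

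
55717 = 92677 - 36960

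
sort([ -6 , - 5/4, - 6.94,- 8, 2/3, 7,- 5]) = [ - 8, - 6.94, - 6, - 5, - 5/4, 2/3,  7] 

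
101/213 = 101/213 = 0.47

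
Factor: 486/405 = 2^1*3^1*5^( - 1 ) = 6/5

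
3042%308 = 270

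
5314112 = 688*7724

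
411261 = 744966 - 333705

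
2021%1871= 150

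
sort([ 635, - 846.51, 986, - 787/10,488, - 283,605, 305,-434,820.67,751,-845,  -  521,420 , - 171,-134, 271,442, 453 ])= [  -  846.51,-845, - 521,- 434,-283,-171, - 134, - 787/10, 271, 305, 420 , 442, 453, 488,  605, 635, 751 , 820.67, 986 ]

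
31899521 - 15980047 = 15919474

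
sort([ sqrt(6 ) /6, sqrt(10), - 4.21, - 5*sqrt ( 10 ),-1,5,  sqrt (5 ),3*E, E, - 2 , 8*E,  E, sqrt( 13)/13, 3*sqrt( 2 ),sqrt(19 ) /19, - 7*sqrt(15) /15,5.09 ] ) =[ - 5 *sqrt ( 10), - 4.21,  -  2,- 7*sqrt(15 )/15, - 1,  sqrt( 19 ) /19, sqrt(13) /13, sqrt ( 6 )/6, sqrt(5),E, E, sqrt( 10 ), 3 *sqrt(2),5, 5.09,3*E, 8*E]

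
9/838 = 9/838 = 0.01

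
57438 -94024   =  -36586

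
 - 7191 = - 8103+912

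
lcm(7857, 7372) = 597132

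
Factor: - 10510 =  - 2^1*5^1 * 1051^1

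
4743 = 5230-487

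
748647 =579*1293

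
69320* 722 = 50049040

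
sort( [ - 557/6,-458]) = [-458,-557/6 ]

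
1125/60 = 75/4 =18.75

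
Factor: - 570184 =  - 2^3*263^1*271^1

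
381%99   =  84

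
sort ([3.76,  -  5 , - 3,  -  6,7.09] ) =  [-6, - 5, - 3,3.76,7.09] 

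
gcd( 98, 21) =7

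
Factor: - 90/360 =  - 2^(-2 )=- 1/4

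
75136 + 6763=81899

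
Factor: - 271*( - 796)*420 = 2^4*3^1*5^1*7^1*199^1*271^1 =90600720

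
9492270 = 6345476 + 3146794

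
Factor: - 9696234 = -2^1  *  3^1*1616039^1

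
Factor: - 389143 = -31^1*12553^1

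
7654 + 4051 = 11705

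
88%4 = 0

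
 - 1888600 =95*( - 19880) 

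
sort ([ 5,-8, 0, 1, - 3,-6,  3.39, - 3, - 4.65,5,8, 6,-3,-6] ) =[-8, - 6,-6, - 4.65 ,-3, - 3,-3,0,1,3.39,  5,5,6,8]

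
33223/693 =47 + 652/693  =  47.94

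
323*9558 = 3087234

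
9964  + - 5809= 4155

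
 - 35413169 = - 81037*437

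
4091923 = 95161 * 43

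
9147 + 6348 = 15495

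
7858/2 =3929 =3929.00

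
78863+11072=89935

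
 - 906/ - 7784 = 453/3892 = 0.12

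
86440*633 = 54716520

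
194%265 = 194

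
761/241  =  3 + 38/241 = 3.16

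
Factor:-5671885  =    -  5^1 *67^1*16931^1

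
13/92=13/92 = 0.14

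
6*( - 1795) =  - 10770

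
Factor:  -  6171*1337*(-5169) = 42647490963 = 3^2*7^1*11^2*17^1*191^1*1723^1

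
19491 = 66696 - 47205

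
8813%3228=2357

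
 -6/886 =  - 1 + 440/443 = -  0.01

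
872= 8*109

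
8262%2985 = 2292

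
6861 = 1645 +5216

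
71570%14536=13426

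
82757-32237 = 50520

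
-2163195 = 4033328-6196523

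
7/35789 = 7/35789 = 0.00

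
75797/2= 37898+1/2 = 37898.50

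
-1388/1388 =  - 1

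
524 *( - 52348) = -27430352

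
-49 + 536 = 487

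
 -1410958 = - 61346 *23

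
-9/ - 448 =9/448 = 0.02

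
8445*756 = 6384420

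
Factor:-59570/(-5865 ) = 2^1*3^(  -  1 )*7^1*17^( - 1)*37^1 = 518/51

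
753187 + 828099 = 1581286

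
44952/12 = 3746 = 3746.00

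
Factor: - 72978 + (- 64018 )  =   -2^2*29^1*1181^1=- 136996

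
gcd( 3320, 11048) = 8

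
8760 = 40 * 219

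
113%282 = 113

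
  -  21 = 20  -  41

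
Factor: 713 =23^1 * 31^1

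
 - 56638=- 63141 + 6503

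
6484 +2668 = 9152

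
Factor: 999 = 3^3 * 37^1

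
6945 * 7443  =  51691635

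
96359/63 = 1529 + 32/63 = 1529.51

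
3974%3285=689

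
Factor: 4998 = 2^1 * 3^1*7^2*17^1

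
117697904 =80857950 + 36839954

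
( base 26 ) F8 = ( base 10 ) 398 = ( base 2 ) 110001110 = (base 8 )616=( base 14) 206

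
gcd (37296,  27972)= 9324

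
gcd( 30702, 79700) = 2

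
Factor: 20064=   2^5*3^1 * 11^1*19^1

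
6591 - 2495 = 4096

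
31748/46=690 + 4/23=690.17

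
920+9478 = 10398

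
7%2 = 1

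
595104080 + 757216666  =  1352320746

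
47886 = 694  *69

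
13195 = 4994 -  - 8201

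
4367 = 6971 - 2604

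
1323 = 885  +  438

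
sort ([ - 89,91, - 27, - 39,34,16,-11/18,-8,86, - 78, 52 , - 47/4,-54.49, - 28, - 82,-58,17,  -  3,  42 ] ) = [- 89,-82 , - 78,-58,-54.49, - 39, - 28, - 27,-47/4, - 8, - 3, -11/18,16,17,34, 42,52,86, 91]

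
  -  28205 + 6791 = -21414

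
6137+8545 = 14682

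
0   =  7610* 0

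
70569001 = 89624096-19055095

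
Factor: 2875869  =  3^2 * 319541^1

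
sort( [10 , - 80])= [-80 , 10]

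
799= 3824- 3025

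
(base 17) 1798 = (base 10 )7097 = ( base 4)1232321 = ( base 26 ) ACP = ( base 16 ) 1BB9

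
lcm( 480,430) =20640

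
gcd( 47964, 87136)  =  28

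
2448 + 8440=10888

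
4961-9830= -4869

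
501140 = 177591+323549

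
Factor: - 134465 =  - 5^1*26893^1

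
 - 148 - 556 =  - 704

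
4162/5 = 832+ 2/5=832.40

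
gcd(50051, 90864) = 1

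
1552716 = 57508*27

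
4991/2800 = 1+313/400 = 1.78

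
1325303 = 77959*17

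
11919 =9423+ 2496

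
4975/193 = 4975/193 = 25.78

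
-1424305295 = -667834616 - 756470679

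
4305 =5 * 861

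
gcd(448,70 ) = 14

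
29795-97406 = -67611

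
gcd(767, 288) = 1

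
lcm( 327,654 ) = 654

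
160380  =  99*1620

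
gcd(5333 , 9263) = 1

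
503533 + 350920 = 854453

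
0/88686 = 0  =  0.00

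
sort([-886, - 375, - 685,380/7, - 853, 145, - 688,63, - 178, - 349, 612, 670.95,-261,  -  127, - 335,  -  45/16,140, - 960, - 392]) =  [ -960, - 886, - 853, - 688, - 685, - 392, - 375 , - 349, - 335, - 261, - 178, - 127, - 45/16,380/7, 63, 140, 145,612, 670.95 ] 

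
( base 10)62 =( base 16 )3e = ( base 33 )1t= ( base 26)2A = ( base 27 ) 28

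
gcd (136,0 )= 136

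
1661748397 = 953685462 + 708062935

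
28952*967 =27996584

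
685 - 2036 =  - 1351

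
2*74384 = 148768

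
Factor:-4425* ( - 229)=1013325 = 3^1*5^2 * 59^1*229^1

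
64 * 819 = 52416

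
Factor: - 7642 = -2^1*3821^1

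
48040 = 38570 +9470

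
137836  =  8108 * 17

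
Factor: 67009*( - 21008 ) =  - 1407725072= -2^4*13^1*101^1*113^1*593^1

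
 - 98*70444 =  - 6903512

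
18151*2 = 36302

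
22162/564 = 39 + 83/282 = 39.29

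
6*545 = 3270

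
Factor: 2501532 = 2^2*3^2*11^1*6317^1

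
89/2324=89/2324 = 0.04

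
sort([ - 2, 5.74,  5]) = [-2,5,5.74 ] 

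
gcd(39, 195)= 39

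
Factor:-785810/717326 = -895/817 = - 5^1*19^ (-1)*43^( - 1)*179^1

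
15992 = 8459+7533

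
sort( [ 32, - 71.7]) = [ - 71.7 , 32 ]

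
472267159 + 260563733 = 732830892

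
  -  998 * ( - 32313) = 32248374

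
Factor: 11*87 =957 = 3^1*11^1* 29^1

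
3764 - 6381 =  - 2617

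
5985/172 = 5985/172  =  34.80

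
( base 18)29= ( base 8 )55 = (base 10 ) 45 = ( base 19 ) 27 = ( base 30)1f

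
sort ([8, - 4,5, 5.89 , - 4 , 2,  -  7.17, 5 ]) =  [ - 7.17,-4, - 4 , 2, 5,  5,5.89, 8]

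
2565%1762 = 803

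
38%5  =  3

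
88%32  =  24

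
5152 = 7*736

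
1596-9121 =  - 7525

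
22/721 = 22/721 = 0.03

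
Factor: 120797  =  113^1*1069^1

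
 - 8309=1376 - 9685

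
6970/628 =3485/314 = 11.10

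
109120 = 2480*44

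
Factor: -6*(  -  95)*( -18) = - 10260=- 2^2*3^3*5^1*19^1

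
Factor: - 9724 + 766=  - 8958 = - 2^1*3^1*1493^1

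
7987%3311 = 1365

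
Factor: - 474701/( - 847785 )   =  3^( -1)*5^( - 1 )*29^1 *16369^1*56519^( - 1)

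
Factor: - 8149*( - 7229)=58909121 = 29^1*281^1 * 7229^1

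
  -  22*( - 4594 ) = 101068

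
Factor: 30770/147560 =2^( - 2)*7^ ( - 1) *31^ ( - 1)*181^1 = 181/868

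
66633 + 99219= 165852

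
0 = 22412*0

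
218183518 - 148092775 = 70090743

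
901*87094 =78471694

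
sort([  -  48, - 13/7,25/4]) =[-48, - 13/7, 25/4 ] 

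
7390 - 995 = 6395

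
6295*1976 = 12438920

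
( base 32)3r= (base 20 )63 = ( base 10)123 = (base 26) 4J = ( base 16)7B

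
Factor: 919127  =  11^1*83557^1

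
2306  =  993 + 1313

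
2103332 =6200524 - 4097192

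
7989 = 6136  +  1853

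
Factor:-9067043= - 67^1*135329^1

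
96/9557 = 96/9557=0.01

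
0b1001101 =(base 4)1031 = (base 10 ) 77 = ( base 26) 2P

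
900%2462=900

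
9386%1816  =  306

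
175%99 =76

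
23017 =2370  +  20647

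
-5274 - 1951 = - 7225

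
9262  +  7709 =16971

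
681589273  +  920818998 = 1602408271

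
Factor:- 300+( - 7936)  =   - 8236 = - 2^2*29^1*71^1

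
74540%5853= 4304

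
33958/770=44+39/385 =44.10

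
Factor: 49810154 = 2^1 * 1619^1 * 15383^1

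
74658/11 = 74658/11 = 6787.09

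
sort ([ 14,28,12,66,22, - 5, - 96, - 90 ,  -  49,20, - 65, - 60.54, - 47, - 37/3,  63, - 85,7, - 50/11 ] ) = [ - 96, - 90, - 85 , - 65, - 60.54, - 49, - 47, - 37/3, - 5, - 50/11,7,12,14 , 20,  22,28,  63, 66] 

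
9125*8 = 73000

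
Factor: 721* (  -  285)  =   - 3^1 * 5^1*7^1* 19^1*103^1 = - 205485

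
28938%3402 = 1722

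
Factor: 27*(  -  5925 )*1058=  - 169253550= - 2^1*3^4*5^2*23^2* 79^1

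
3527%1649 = 229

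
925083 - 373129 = 551954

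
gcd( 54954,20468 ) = 86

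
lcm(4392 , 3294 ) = 13176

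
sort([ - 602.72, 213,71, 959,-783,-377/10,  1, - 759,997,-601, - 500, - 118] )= [-783, - 759, - 602.72,-601, - 500,-118, -377/10,1, 71, 213 , 959, 997]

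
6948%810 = 468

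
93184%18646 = 18600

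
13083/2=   13083/2= 6541.50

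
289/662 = 289/662 = 0.44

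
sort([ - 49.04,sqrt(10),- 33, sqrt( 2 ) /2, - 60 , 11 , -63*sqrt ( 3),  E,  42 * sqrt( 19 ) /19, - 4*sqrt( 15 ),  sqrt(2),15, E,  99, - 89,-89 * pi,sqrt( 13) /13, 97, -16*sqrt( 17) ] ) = [-89*pi,-63*sqrt(3 ) ,  -  89, -16*sqrt( 17 ), -60, - 49.04, - 33,  -  4*sqrt(15),sqrt ( 13)/13,sqrt( 2)/2,sqrt(2) , E, E,  sqrt (10 ),42*sqrt( 19 ) /19,  11,15,97,  99 ]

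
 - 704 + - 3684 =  - 4388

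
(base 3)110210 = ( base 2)101011001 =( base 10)345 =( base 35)9U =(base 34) A5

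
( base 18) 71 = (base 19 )6D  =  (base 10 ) 127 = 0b1111111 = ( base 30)47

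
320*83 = 26560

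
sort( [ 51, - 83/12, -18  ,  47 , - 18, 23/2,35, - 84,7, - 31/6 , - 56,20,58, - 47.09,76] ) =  [ -84,- 56, - 47.09,-18, - 18, - 83/12,-31/6, 7, 23/2 , 20,35,  47, 51 , 58,76] 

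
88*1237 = 108856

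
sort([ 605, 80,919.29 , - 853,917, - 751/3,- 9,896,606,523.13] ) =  [ - 853 , - 751/3, - 9,80 , 523.13, 605,606,896,917,  919.29]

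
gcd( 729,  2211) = 3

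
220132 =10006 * 22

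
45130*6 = 270780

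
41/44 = 41/44 = 0.93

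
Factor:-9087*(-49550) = 2^1  *  3^1*5^2*13^1*233^1 * 991^1 = 450260850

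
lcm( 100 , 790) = 7900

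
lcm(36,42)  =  252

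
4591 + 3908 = 8499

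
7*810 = 5670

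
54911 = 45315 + 9596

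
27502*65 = 1787630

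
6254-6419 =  - 165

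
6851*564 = 3863964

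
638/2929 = 22/101 = 0.22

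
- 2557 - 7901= - 10458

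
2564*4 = 10256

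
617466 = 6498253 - 5880787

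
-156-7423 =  - 7579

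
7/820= 7/820 =0.01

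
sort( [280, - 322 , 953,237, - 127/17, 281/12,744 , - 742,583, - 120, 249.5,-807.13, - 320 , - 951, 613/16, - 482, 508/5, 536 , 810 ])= [  -  951 , -807.13,-742, - 482, - 322, - 320,-120, - 127/17,281/12, 613/16 , 508/5,237,  249.5,280,536 , 583,744, 810,953 ] 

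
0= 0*356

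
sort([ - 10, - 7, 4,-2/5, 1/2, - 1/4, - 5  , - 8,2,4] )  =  [ - 10, - 8, - 7, - 5, - 2/5, - 1/4,1/2,2, 4, 4] 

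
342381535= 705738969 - 363357434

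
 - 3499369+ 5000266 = 1500897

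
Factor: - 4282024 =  - 2^3 *29^1*18457^1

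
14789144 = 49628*298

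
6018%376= 2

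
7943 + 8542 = 16485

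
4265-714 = 3551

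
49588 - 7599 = 41989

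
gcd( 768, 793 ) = 1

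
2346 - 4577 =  - 2231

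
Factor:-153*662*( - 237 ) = 24004782 =2^1*3^3*17^1*79^1*331^1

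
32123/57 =32123/57 = 563.56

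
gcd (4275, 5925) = 75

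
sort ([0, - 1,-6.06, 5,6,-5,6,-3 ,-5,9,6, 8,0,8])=[-6.06, -5,-5 , - 3,-1,  0,0, 5, 6,6, 6,8,8,9]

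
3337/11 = 303 + 4/11 = 303.36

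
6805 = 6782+23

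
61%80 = 61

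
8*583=4664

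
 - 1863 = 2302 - 4165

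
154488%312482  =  154488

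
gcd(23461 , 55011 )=1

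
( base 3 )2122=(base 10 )71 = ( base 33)25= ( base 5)241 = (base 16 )47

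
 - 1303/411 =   -  1303/411= - 3.17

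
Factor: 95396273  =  7^1* 13628039^1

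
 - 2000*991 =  - 1982000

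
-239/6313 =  - 1 + 6074/6313 = -0.04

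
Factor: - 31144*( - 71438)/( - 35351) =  - 96733264/1537 = - 2^4*17^1*29^( - 1)*53^ ( - 1)*229^1*1553^1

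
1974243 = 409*4827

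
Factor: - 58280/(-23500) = 2^1*  5^(-2) * 31^1 = 62/25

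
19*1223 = 23237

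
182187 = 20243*9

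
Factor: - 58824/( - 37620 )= 2^1 * 5^( - 1)*11^( - 1 )  *  43^1= 86/55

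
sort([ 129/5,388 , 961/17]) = [ 129/5,961/17,388] 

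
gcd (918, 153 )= 153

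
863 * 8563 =7389869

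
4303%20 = 3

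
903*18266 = 16494198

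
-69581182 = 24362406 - 93943588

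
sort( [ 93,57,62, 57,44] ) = [ 44,57, 57,62,93]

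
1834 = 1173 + 661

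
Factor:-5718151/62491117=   -  13^( -1)*109^( - 1 )*44101^( - 1 ) * 5718151^1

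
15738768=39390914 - 23652146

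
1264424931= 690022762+574402169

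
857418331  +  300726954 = 1158145285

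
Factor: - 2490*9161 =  -22810890 = -2^1*3^1*5^1*83^1*9161^1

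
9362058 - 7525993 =1836065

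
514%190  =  134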